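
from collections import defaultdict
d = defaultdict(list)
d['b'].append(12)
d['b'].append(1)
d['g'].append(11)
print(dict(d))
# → {'b': [12, 1], 'g': [11]}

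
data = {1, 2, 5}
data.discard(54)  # {1, 2, 5}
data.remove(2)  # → {1, 5}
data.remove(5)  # {1}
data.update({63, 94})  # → {1, 63, 94}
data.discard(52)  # {1, 63, 94}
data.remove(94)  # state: {1, 63}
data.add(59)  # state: {1, 59, 63}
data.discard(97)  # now {1, 59, 63}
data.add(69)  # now {1, 59, 63, 69}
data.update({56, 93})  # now {1, 56, 59, 63, 69, 93}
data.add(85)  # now {1, 56, 59, 63, 69, 85, 93}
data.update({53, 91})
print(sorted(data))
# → [1, 53, 56, 59, 63, 69, 85, 91, 93]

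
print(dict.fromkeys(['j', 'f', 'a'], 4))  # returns {'j': 4, 'f': 4, 'a': 4}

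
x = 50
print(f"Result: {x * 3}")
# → Result: 150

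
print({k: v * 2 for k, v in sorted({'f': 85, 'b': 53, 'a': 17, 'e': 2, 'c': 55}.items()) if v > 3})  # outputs {'a': 34, 'b': 106, 'c': 110, 'f': 170}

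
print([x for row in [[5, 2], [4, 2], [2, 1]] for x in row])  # [5, 2, 4, 2, 2, 1]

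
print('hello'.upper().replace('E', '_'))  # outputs H_LLO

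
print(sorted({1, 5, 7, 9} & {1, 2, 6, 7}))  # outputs [1, 7]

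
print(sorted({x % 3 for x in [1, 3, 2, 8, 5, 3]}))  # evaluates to [0, 1, 2]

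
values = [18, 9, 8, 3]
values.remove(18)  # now [9, 8, 3]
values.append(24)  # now [9, 8, 3, 24]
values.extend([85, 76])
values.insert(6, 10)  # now [9, 8, 3, 24, 85, 76, 10]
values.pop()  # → 10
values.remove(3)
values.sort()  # [8, 9, 24, 76, 85]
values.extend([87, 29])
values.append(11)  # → [8, 9, 24, 76, 85, 87, 29, 11]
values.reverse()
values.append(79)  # [11, 29, 87, 85, 76, 24, 9, 8, 79]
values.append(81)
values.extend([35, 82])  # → [11, 29, 87, 85, 76, 24, 9, 8, 79, 81, 35, 82]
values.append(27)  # [11, 29, 87, 85, 76, 24, 9, 8, 79, 81, 35, 82, 27]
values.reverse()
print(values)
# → [27, 82, 35, 81, 79, 8, 9, 24, 76, 85, 87, 29, 11]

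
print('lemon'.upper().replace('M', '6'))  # LE6ON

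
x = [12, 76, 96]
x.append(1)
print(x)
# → [12, 76, 96, 1]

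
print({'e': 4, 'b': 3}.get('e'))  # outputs 4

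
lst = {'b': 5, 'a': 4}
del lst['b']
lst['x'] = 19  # {'a': 4, 'x': 19}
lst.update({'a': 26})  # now {'a': 26, 'x': 19}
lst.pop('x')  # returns 19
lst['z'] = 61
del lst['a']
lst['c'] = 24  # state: {'z': 61, 'c': 24}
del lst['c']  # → {'z': 61}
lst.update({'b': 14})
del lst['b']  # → {'z': 61}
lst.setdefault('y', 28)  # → 28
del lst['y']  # {'z': 61}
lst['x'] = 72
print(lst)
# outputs {'z': 61, 'x': 72}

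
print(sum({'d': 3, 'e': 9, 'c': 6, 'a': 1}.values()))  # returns 19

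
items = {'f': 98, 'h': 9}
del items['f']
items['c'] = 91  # {'h': 9, 'c': 91}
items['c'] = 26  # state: {'h': 9, 'c': 26}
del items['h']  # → {'c': 26}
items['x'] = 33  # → {'c': 26, 'x': 33}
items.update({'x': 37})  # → {'c': 26, 'x': 37}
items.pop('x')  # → 37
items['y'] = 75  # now {'c': 26, 'y': 75}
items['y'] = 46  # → {'c': 26, 'y': 46}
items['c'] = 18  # {'c': 18, 'y': 46}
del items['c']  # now {'y': 46}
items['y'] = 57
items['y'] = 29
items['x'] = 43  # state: {'y': 29, 'x': 43}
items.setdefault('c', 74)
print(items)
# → {'y': 29, 'x': 43, 'c': 74}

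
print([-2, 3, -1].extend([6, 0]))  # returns None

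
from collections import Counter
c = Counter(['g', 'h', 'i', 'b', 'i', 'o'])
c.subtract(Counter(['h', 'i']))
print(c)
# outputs Counter({'g': 1, 'i': 1, 'b': 1, 'o': 1, 'h': 0})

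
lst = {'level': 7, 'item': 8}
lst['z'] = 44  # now {'level': 7, 'item': 8, 'z': 44}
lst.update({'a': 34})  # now {'level': 7, 'item': 8, 'z': 44, 'a': 34}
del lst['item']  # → {'level': 7, 'z': 44, 'a': 34}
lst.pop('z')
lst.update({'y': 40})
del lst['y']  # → {'level': 7, 'a': 34}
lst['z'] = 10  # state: {'level': 7, 'a': 34, 'z': 10}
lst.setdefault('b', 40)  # 40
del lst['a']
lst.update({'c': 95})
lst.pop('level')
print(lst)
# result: {'z': 10, 'b': 40, 'c': 95}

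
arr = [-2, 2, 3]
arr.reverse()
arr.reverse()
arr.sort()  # [-2, 2, 3]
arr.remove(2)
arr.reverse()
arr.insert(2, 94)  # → [3, -2, 94]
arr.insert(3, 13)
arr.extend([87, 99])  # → [3, -2, 94, 13, 87, 99]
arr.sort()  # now [-2, 3, 13, 87, 94, 99]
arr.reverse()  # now [99, 94, 87, 13, 3, -2]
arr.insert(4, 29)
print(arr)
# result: [99, 94, 87, 13, 29, 3, -2]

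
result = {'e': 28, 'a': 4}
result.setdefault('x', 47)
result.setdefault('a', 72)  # 4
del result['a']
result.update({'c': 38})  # {'e': 28, 'x': 47, 'c': 38}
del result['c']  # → {'e': 28, 'x': 47}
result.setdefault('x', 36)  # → 47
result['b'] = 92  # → {'e': 28, 'x': 47, 'b': 92}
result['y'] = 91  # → {'e': 28, 'x': 47, 'b': 92, 'y': 91}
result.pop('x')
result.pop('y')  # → 91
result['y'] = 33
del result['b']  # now {'e': 28, 'y': 33}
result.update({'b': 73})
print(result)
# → {'e': 28, 'y': 33, 'b': 73}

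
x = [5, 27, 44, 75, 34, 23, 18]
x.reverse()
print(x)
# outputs [18, 23, 34, 75, 44, 27, 5]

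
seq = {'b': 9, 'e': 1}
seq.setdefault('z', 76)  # 76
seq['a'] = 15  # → {'b': 9, 'e': 1, 'z': 76, 'a': 15}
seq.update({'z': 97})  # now {'b': 9, 'e': 1, 'z': 97, 'a': 15}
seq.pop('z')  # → 97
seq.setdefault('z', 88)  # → 88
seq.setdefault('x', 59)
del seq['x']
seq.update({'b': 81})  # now {'b': 81, 'e': 1, 'a': 15, 'z': 88}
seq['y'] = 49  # {'b': 81, 'e': 1, 'a': 15, 'z': 88, 'y': 49}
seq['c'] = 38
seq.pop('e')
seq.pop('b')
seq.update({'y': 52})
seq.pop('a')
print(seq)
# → {'z': 88, 'y': 52, 'c': 38}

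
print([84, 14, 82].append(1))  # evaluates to None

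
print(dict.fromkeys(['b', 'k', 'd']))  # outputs {'b': None, 'k': None, 'd': None}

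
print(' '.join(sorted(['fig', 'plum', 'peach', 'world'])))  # fig peach plum world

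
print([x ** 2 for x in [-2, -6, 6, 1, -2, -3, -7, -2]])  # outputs [4, 36, 36, 1, 4, 9, 49, 4]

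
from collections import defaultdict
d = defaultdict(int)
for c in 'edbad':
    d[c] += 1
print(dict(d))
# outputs {'e': 1, 'd': 2, 'b': 1, 'a': 1}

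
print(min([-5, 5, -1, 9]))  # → -5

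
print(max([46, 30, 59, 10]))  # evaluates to 59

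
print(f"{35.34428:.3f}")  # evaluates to 35.344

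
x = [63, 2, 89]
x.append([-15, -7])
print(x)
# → [63, 2, 89, [-15, -7]]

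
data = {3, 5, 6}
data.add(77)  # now {3, 5, 6, 77}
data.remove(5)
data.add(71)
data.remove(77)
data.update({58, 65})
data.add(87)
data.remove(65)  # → {3, 6, 58, 71, 87}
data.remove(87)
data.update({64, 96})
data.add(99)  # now {3, 6, 58, 64, 71, 96, 99}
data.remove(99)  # {3, 6, 58, 64, 71, 96}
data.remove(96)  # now {3, 6, 58, 64, 71}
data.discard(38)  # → {3, 6, 58, 64, 71}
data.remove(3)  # {6, 58, 64, 71}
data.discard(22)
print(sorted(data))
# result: [6, 58, 64, 71]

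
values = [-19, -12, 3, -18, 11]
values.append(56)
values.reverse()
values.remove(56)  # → [11, -18, 3, -12, -19]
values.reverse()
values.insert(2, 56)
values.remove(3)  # [-19, -12, 56, -18, 11]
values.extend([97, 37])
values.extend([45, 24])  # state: [-19, -12, 56, -18, 11, 97, 37, 45, 24]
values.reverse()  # [24, 45, 37, 97, 11, -18, 56, -12, -19]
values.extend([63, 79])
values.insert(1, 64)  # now [24, 64, 45, 37, 97, 11, -18, 56, -12, -19, 63, 79]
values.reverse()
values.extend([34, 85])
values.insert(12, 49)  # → [79, 63, -19, -12, 56, -18, 11, 97, 37, 45, 64, 24, 49, 34, 85]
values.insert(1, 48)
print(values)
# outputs [79, 48, 63, -19, -12, 56, -18, 11, 97, 37, 45, 64, 24, 49, 34, 85]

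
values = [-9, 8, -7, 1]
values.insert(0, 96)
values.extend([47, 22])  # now [96, -9, 8, -7, 1, 47, 22]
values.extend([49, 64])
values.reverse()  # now [64, 49, 22, 47, 1, -7, 8, -9, 96]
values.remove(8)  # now [64, 49, 22, 47, 1, -7, -9, 96]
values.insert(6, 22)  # [64, 49, 22, 47, 1, -7, 22, -9, 96]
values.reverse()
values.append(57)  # [96, -9, 22, -7, 1, 47, 22, 49, 64, 57]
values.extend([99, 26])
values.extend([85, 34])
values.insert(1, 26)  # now [96, 26, -9, 22, -7, 1, 47, 22, 49, 64, 57, 99, 26, 85, 34]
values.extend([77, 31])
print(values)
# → [96, 26, -9, 22, -7, 1, 47, 22, 49, 64, 57, 99, 26, 85, 34, 77, 31]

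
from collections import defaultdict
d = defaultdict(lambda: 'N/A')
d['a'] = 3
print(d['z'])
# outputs N/A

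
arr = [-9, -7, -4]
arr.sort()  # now [-9, -7, -4]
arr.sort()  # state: [-9, -7, -4]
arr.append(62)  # [-9, -7, -4, 62]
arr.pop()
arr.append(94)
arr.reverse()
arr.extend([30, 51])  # [94, -4, -7, -9, 30, 51]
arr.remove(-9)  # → [94, -4, -7, 30, 51]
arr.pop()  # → 51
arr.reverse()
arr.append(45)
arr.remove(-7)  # [30, -4, 94, 45]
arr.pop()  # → 45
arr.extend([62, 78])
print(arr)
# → [30, -4, 94, 62, 78]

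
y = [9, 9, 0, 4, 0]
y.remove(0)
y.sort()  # [0, 4, 9, 9]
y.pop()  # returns 9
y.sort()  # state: [0, 4, 9]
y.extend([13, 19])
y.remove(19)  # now [0, 4, 9, 13]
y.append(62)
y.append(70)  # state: [0, 4, 9, 13, 62, 70]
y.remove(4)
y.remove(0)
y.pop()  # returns 70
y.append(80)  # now [9, 13, 62, 80]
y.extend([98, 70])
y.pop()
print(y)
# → [9, 13, 62, 80, 98]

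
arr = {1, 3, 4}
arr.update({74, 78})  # {1, 3, 4, 74, 78}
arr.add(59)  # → {1, 3, 4, 59, 74, 78}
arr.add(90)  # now {1, 3, 4, 59, 74, 78, 90}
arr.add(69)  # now {1, 3, 4, 59, 69, 74, 78, 90}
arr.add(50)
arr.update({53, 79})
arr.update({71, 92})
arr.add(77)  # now {1, 3, 4, 50, 53, 59, 69, 71, 74, 77, 78, 79, 90, 92}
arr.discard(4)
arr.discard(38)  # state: {1, 3, 50, 53, 59, 69, 71, 74, 77, 78, 79, 90, 92}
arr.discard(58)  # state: {1, 3, 50, 53, 59, 69, 71, 74, 77, 78, 79, 90, 92}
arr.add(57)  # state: {1, 3, 50, 53, 57, 59, 69, 71, 74, 77, 78, 79, 90, 92}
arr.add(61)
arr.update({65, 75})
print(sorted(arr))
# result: [1, 3, 50, 53, 57, 59, 61, 65, 69, 71, 74, 75, 77, 78, 79, 90, 92]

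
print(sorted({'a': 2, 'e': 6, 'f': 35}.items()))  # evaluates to [('a', 2), ('e', 6), ('f', 35)]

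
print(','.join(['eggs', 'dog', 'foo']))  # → eggs,dog,foo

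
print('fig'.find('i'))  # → 1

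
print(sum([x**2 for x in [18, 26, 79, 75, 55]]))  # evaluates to 15891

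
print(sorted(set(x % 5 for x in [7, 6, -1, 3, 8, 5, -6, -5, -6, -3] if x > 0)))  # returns [0, 1, 2, 3]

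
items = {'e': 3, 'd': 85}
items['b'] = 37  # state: {'e': 3, 'd': 85, 'b': 37}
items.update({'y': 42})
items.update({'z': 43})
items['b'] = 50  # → {'e': 3, 'd': 85, 'b': 50, 'y': 42, 'z': 43}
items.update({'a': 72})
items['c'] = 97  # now {'e': 3, 'd': 85, 'b': 50, 'y': 42, 'z': 43, 'a': 72, 'c': 97}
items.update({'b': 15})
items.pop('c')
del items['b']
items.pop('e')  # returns 3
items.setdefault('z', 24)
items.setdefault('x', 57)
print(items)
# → {'d': 85, 'y': 42, 'z': 43, 'a': 72, 'x': 57}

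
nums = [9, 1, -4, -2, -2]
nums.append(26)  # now [9, 1, -4, -2, -2, 26]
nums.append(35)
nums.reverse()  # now [35, 26, -2, -2, -4, 1, 9]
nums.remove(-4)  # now [35, 26, -2, -2, 1, 9]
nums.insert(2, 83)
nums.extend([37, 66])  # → [35, 26, 83, -2, -2, 1, 9, 37, 66]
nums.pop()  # 66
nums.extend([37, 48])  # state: [35, 26, 83, -2, -2, 1, 9, 37, 37, 48]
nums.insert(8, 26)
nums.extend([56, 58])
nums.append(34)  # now [35, 26, 83, -2, -2, 1, 9, 37, 26, 37, 48, 56, 58, 34]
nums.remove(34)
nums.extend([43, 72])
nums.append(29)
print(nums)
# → [35, 26, 83, -2, -2, 1, 9, 37, 26, 37, 48, 56, 58, 43, 72, 29]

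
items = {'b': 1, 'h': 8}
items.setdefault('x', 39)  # 39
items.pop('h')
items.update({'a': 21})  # {'b': 1, 'x': 39, 'a': 21}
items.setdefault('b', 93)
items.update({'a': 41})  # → {'b': 1, 'x': 39, 'a': 41}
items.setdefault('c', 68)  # 68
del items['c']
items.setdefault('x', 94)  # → 39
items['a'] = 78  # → {'b': 1, 'x': 39, 'a': 78}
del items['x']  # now {'b': 1, 'a': 78}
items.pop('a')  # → 78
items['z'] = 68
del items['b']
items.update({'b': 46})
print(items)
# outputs {'z': 68, 'b': 46}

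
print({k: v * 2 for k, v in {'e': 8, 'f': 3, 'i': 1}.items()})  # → {'e': 16, 'f': 6, 'i': 2}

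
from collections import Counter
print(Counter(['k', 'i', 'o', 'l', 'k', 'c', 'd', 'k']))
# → Counter({'k': 3, 'i': 1, 'o': 1, 'l': 1, 'c': 1, 'd': 1})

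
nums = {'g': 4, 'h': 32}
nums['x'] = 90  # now {'g': 4, 'h': 32, 'x': 90}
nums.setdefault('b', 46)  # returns 46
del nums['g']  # {'h': 32, 'x': 90, 'b': 46}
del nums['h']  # {'x': 90, 'b': 46}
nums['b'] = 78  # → {'x': 90, 'b': 78}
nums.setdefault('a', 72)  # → 72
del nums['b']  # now {'x': 90, 'a': 72}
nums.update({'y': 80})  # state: {'x': 90, 'a': 72, 'y': 80}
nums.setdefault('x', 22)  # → 90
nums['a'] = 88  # {'x': 90, 'a': 88, 'y': 80}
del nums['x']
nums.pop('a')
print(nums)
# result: {'y': 80}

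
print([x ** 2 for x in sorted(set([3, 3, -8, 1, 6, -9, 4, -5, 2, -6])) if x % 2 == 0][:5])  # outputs [64, 36, 4, 16, 36]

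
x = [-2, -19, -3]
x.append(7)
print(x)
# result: [-2, -19, -3, 7]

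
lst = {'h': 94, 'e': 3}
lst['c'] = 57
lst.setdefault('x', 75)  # 75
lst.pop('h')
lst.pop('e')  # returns 3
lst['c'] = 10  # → {'c': 10, 'x': 75}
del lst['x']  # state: {'c': 10}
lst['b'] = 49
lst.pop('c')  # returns 10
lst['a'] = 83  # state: {'b': 49, 'a': 83}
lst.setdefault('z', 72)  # 72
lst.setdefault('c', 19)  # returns 19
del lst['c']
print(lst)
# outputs {'b': 49, 'a': 83, 'z': 72}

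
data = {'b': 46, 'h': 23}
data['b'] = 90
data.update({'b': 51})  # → {'b': 51, 'h': 23}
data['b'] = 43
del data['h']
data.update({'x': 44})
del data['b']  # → {'x': 44}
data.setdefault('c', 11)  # 11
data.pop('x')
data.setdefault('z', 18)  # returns 18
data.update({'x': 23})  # {'c': 11, 'z': 18, 'x': 23}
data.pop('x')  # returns 23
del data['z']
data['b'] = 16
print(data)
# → {'c': 11, 'b': 16}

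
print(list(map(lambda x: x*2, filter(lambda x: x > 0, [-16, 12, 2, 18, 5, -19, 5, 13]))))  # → [24, 4, 36, 10, 10, 26]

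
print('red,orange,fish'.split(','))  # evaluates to ['red', 'orange', 'fish']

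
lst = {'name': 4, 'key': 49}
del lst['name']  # {'key': 49}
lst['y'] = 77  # {'key': 49, 'y': 77}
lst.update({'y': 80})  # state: {'key': 49, 'y': 80}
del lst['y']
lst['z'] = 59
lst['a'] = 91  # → {'key': 49, 'z': 59, 'a': 91}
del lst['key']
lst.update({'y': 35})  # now {'z': 59, 'a': 91, 'y': 35}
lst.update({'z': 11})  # {'z': 11, 'a': 91, 'y': 35}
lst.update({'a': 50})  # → {'z': 11, 'a': 50, 'y': 35}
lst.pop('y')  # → 35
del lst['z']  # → {'a': 50}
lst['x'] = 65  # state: {'a': 50, 'x': 65}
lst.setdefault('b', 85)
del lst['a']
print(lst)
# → {'x': 65, 'b': 85}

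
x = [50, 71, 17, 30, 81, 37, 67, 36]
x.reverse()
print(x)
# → [36, 67, 37, 81, 30, 17, 71, 50]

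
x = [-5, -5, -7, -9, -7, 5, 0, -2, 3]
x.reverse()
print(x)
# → [3, -2, 0, 5, -7, -9, -7, -5, -5]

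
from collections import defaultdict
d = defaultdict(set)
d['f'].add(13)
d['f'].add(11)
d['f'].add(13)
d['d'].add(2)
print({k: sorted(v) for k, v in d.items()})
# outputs {'f': [11, 13], 'd': [2]}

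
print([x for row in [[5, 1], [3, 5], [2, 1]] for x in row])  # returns [5, 1, 3, 5, 2, 1]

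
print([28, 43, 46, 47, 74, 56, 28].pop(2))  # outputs 46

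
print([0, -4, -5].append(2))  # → None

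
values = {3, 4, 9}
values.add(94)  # {3, 4, 9, 94}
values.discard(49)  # {3, 4, 9, 94}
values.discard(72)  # {3, 4, 9, 94}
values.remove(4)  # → {3, 9, 94}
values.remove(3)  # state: {9, 94}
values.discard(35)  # {9, 94}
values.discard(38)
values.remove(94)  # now {9}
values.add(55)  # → {9, 55}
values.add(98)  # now {9, 55, 98}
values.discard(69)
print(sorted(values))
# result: [9, 55, 98]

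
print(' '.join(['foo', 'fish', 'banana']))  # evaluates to foo fish banana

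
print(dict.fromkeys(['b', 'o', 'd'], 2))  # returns {'b': 2, 'o': 2, 'd': 2}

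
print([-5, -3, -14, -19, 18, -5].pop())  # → -5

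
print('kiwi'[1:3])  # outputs iw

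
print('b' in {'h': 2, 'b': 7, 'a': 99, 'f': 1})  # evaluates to True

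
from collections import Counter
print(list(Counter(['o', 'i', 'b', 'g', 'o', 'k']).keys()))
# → ['o', 'i', 'b', 'g', 'k']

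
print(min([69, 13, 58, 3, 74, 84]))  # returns 3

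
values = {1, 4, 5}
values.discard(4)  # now {1, 5}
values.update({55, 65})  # {1, 5, 55, 65}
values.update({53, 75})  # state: {1, 5, 53, 55, 65, 75}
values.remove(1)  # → {5, 53, 55, 65, 75}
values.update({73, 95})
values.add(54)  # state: {5, 53, 54, 55, 65, 73, 75, 95}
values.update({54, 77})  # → {5, 53, 54, 55, 65, 73, 75, 77, 95}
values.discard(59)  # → {5, 53, 54, 55, 65, 73, 75, 77, 95}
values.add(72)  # {5, 53, 54, 55, 65, 72, 73, 75, 77, 95}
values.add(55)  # {5, 53, 54, 55, 65, 72, 73, 75, 77, 95}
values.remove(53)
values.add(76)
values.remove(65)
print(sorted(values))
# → [5, 54, 55, 72, 73, 75, 76, 77, 95]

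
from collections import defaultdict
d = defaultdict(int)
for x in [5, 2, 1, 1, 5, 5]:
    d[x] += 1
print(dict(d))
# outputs {5: 3, 2: 1, 1: 2}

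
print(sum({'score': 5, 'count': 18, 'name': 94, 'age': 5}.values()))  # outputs 122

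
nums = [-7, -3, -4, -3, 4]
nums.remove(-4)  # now [-7, -3, -3, 4]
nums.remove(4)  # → [-7, -3, -3]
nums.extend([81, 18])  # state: [-7, -3, -3, 81, 18]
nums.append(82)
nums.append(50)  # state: [-7, -3, -3, 81, 18, 82, 50]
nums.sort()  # [-7, -3, -3, 18, 50, 81, 82]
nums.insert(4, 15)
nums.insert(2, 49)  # [-7, -3, 49, -3, 18, 15, 50, 81, 82]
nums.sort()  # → [-7, -3, -3, 15, 18, 49, 50, 81, 82]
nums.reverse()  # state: [82, 81, 50, 49, 18, 15, -3, -3, -7]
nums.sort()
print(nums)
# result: [-7, -3, -3, 15, 18, 49, 50, 81, 82]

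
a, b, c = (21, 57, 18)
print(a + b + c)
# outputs 96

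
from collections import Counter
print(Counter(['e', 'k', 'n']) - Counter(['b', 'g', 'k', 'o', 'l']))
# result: Counter({'e': 1, 'n': 1})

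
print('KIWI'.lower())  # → kiwi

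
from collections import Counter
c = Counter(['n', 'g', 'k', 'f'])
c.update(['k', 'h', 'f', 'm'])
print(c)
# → Counter({'k': 2, 'f': 2, 'n': 1, 'g': 1, 'h': 1, 'm': 1})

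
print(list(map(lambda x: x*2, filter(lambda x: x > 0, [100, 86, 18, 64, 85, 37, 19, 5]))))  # [200, 172, 36, 128, 170, 74, 38, 10]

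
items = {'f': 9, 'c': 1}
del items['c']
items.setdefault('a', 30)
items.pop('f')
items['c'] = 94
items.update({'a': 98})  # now {'a': 98, 'c': 94}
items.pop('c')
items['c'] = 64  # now {'a': 98, 'c': 64}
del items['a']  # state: {'c': 64}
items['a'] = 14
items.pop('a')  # 14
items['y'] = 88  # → {'c': 64, 'y': 88}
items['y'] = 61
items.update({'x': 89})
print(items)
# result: {'c': 64, 'y': 61, 'x': 89}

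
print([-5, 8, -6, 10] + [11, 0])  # [-5, 8, -6, 10, 11, 0]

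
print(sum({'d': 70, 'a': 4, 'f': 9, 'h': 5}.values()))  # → 88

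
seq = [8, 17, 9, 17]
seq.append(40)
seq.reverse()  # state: [40, 17, 9, 17, 8]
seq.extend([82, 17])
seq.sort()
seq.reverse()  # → [82, 40, 17, 17, 17, 9, 8]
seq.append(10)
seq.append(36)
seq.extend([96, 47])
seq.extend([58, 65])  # [82, 40, 17, 17, 17, 9, 8, 10, 36, 96, 47, 58, 65]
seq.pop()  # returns 65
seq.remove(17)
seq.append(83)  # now [82, 40, 17, 17, 9, 8, 10, 36, 96, 47, 58, 83]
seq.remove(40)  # [82, 17, 17, 9, 8, 10, 36, 96, 47, 58, 83]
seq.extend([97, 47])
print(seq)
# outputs [82, 17, 17, 9, 8, 10, 36, 96, 47, 58, 83, 97, 47]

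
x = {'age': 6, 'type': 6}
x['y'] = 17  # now {'age': 6, 'type': 6, 'y': 17}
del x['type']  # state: {'age': 6, 'y': 17}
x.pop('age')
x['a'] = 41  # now {'y': 17, 'a': 41}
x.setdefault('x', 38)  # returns 38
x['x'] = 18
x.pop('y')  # 17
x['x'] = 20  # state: {'a': 41, 'x': 20}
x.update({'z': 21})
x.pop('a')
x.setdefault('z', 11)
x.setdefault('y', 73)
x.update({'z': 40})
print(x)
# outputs {'x': 20, 'z': 40, 'y': 73}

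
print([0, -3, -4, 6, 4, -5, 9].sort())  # None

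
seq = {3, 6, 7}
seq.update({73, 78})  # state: {3, 6, 7, 73, 78}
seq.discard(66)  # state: {3, 6, 7, 73, 78}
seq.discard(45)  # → {3, 6, 7, 73, 78}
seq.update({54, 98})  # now {3, 6, 7, 54, 73, 78, 98}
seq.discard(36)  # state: {3, 6, 7, 54, 73, 78, 98}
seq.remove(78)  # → {3, 6, 7, 54, 73, 98}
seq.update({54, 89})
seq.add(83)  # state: {3, 6, 7, 54, 73, 83, 89, 98}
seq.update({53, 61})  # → {3, 6, 7, 53, 54, 61, 73, 83, 89, 98}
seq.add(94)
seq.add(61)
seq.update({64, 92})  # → {3, 6, 7, 53, 54, 61, 64, 73, 83, 89, 92, 94, 98}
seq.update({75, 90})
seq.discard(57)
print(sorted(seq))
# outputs [3, 6, 7, 53, 54, 61, 64, 73, 75, 83, 89, 90, 92, 94, 98]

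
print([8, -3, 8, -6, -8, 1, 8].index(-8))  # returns 4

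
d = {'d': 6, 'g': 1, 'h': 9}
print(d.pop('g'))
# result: 1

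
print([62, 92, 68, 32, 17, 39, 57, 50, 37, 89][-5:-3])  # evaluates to [39, 57]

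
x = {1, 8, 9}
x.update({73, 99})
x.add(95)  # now {1, 8, 9, 73, 95, 99}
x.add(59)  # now {1, 8, 9, 59, 73, 95, 99}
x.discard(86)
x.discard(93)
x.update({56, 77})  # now {1, 8, 9, 56, 59, 73, 77, 95, 99}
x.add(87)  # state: {1, 8, 9, 56, 59, 73, 77, 87, 95, 99}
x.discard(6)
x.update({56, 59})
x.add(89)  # {1, 8, 9, 56, 59, 73, 77, 87, 89, 95, 99}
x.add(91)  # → {1, 8, 9, 56, 59, 73, 77, 87, 89, 91, 95, 99}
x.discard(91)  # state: {1, 8, 9, 56, 59, 73, 77, 87, 89, 95, 99}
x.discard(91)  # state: {1, 8, 9, 56, 59, 73, 77, 87, 89, 95, 99}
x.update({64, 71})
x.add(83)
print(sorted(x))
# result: [1, 8, 9, 56, 59, 64, 71, 73, 77, 83, 87, 89, 95, 99]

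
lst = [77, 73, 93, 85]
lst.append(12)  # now [77, 73, 93, 85, 12]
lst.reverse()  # [12, 85, 93, 73, 77]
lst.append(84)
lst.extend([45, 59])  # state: [12, 85, 93, 73, 77, 84, 45, 59]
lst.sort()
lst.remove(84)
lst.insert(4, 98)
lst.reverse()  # [93, 85, 77, 98, 73, 59, 45, 12]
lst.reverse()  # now [12, 45, 59, 73, 98, 77, 85, 93]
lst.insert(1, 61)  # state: [12, 61, 45, 59, 73, 98, 77, 85, 93]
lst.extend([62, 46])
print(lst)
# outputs [12, 61, 45, 59, 73, 98, 77, 85, 93, 62, 46]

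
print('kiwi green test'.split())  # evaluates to ['kiwi', 'green', 'test']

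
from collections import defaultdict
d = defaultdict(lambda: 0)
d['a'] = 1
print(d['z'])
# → 0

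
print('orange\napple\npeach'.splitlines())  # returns ['orange', 'apple', 'peach']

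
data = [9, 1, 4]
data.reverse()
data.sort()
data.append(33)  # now [1, 4, 9, 33]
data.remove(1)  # [4, 9, 33]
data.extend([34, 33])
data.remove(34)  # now [4, 9, 33, 33]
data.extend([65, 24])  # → [4, 9, 33, 33, 65, 24]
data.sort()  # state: [4, 9, 24, 33, 33, 65]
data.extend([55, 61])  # [4, 9, 24, 33, 33, 65, 55, 61]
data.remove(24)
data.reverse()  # [61, 55, 65, 33, 33, 9, 4]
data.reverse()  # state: [4, 9, 33, 33, 65, 55, 61]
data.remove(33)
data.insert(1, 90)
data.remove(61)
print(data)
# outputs [4, 90, 9, 33, 65, 55]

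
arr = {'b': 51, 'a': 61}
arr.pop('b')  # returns 51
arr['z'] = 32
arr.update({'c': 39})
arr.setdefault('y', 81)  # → 81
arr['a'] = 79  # {'a': 79, 'z': 32, 'c': 39, 'y': 81}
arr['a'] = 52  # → {'a': 52, 'z': 32, 'c': 39, 'y': 81}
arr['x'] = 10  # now {'a': 52, 'z': 32, 'c': 39, 'y': 81, 'x': 10}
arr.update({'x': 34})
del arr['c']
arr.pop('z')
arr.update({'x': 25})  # {'a': 52, 'y': 81, 'x': 25}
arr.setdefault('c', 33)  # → 33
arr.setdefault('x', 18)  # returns 25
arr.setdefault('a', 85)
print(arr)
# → {'a': 52, 'y': 81, 'x': 25, 'c': 33}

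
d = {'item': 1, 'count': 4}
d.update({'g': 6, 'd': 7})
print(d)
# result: {'item': 1, 'count': 4, 'g': 6, 'd': 7}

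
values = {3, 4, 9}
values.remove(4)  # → {3, 9}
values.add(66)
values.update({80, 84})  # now {3, 9, 66, 80, 84}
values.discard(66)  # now {3, 9, 80, 84}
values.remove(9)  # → {3, 80, 84}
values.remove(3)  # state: {80, 84}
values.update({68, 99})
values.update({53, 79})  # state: {53, 68, 79, 80, 84, 99}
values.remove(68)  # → {53, 79, 80, 84, 99}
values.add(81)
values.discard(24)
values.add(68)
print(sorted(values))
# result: [53, 68, 79, 80, 81, 84, 99]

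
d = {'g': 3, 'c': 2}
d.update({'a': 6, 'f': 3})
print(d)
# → {'g': 3, 'c': 2, 'a': 6, 'f': 3}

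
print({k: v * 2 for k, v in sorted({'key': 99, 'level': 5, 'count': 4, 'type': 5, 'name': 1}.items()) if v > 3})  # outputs {'count': 8, 'key': 198, 'level': 10, 'type': 10}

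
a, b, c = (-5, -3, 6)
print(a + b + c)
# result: -2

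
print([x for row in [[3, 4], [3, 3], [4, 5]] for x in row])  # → [3, 4, 3, 3, 4, 5]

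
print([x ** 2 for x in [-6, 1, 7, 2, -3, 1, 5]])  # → [36, 1, 49, 4, 9, 1, 25]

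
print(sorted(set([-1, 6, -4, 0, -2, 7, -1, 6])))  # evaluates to [-4, -2, -1, 0, 6, 7]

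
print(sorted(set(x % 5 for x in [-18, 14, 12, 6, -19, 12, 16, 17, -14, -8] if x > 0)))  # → [1, 2, 4]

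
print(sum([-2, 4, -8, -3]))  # -9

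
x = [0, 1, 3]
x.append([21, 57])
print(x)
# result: [0, 1, 3, [21, 57]]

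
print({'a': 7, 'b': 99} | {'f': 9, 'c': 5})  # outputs {'a': 7, 'b': 99, 'f': 9, 'c': 5}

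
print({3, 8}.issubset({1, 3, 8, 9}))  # True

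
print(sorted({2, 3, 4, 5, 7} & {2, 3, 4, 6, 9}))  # [2, 3, 4]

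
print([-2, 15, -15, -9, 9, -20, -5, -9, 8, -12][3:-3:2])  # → [-9, -20]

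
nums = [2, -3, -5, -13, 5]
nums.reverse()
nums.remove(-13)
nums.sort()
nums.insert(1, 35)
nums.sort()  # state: [-5, -3, 2, 5, 35]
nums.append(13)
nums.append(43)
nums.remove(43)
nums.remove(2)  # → [-5, -3, 5, 35, 13]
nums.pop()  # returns 13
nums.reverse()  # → [35, 5, -3, -5]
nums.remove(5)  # [35, -3, -5]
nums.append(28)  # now [35, -3, -5, 28]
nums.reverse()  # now [28, -5, -3, 35]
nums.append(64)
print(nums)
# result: [28, -5, -3, 35, 64]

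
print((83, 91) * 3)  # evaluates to (83, 91, 83, 91, 83, 91)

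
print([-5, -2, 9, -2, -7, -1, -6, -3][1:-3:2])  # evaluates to [-2, -2]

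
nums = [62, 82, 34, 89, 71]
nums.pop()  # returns 71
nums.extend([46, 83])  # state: [62, 82, 34, 89, 46, 83]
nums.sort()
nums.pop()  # 89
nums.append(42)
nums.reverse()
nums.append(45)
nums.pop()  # 45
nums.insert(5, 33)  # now [42, 83, 82, 62, 46, 33, 34]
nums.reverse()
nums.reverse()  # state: [42, 83, 82, 62, 46, 33, 34]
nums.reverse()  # [34, 33, 46, 62, 82, 83, 42]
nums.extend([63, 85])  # [34, 33, 46, 62, 82, 83, 42, 63, 85]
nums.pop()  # 85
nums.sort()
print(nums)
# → [33, 34, 42, 46, 62, 63, 82, 83]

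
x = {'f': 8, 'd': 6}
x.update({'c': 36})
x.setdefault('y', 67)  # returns 67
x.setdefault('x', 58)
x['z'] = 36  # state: {'f': 8, 'd': 6, 'c': 36, 'y': 67, 'x': 58, 'z': 36}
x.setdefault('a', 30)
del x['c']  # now {'f': 8, 'd': 6, 'y': 67, 'x': 58, 'z': 36, 'a': 30}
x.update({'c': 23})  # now {'f': 8, 'd': 6, 'y': 67, 'x': 58, 'z': 36, 'a': 30, 'c': 23}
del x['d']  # {'f': 8, 'y': 67, 'x': 58, 'z': 36, 'a': 30, 'c': 23}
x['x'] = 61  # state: {'f': 8, 'y': 67, 'x': 61, 'z': 36, 'a': 30, 'c': 23}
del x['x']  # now {'f': 8, 'y': 67, 'z': 36, 'a': 30, 'c': 23}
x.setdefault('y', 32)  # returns 67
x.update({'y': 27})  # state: {'f': 8, 'y': 27, 'z': 36, 'a': 30, 'c': 23}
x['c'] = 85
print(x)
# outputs {'f': 8, 'y': 27, 'z': 36, 'a': 30, 'c': 85}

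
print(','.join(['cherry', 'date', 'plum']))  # cherry,date,plum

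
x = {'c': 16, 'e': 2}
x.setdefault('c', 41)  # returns 16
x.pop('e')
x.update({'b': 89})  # {'c': 16, 'b': 89}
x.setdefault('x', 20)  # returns 20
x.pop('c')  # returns 16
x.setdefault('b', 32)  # 89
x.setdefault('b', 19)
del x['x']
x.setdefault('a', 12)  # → 12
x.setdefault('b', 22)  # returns 89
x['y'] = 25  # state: {'b': 89, 'a': 12, 'y': 25}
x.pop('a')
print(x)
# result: {'b': 89, 'y': 25}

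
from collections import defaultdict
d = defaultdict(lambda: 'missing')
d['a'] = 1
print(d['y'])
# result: missing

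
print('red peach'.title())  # Red Peach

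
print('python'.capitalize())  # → Python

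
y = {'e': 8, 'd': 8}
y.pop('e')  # 8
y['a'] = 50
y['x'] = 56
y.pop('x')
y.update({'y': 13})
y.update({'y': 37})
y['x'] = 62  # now {'d': 8, 'a': 50, 'y': 37, 'x': 62}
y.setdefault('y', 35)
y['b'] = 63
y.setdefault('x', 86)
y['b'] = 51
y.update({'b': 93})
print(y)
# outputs {'d': 8, 'a': 50, 'y': 37, 'x': 62, 'b': 93}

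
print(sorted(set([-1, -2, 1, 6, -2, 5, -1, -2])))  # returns [-2, -1, 1, 5, 6]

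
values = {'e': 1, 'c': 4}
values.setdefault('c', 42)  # 4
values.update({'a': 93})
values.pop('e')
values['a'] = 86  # {'c': 4, 'a': 86}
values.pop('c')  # 4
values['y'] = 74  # {'a': 86, 'y': 74}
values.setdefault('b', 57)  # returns 57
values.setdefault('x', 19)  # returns 19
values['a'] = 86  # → {'a': 86, 'y': 74, 'b': 57, 'x': 19}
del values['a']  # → {'y': 74, 'b': 57, 'x': 19}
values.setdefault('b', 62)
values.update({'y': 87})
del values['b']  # {'y': 87, 'x': 19}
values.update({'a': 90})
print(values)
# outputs {'y': 87, 'x': 19, 'a': 90}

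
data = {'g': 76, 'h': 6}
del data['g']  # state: {'h': 6}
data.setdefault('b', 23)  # 23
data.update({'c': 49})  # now {'h': 6, 'b': 23, 'c': 49}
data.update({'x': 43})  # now {'h': 6, 'b': 23, 'c': 49, 'x': 43}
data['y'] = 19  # {'h': 6, 'b': 23, 'c': 49, 'x': 43, 'y': 19}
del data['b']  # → {'h': 6, 'c': 49, 'x': 43, 'y': 19}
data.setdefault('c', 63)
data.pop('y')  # 19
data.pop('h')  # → 6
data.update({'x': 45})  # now {'c': 49, 'x': 45}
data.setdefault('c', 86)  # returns 49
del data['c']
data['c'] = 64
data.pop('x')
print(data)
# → {'c': 64}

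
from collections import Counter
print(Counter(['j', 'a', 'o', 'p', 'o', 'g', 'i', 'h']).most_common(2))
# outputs [('o', 2), ('j', 1)]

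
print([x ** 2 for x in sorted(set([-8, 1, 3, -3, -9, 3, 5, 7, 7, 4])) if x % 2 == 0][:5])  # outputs [64, 16]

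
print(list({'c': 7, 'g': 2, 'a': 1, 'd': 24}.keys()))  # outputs ['c', 'g', 'a', 'd']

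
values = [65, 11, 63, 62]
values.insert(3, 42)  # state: [65, 11, 63, 42, 62]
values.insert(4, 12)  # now [65, 11, 63, 42, 12, 62]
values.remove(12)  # [65, 11, 63, 42, 62]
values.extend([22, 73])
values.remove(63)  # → [65, 11, 42, 62, 22, 73]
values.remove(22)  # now [65, 11, 42, 62, 73]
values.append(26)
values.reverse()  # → [26, 73, 62, 42, 11, 65]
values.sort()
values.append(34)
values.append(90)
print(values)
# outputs [11, 26, 42, 62, 65, 73, 34, 90]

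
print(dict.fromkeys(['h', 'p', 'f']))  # {'h': None, 'p': None, 'f': None}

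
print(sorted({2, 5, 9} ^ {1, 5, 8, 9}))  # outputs [1, 2, 8]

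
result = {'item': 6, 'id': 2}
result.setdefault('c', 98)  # 98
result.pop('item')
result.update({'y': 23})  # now {'id': 2, 'c': 98, 'y': 23}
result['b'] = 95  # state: {'id': 2, 'c': 98, 'y': 23, 'b': 95}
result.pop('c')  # 98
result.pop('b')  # 95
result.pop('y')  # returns 23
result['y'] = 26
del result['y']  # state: {'id': 2}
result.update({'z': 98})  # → {'id': 2, 'z': 98}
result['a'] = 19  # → {'id': 2, 'z': 98, 'a': 19}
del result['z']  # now {'id': 2, 'a': 19}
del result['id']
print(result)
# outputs {'a': 19}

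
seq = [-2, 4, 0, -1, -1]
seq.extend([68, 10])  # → [-2, 4, 0, -1, -1, 68, 10]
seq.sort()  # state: [-2, -1, -1, 0, 4, 10, 68]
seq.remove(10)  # [-2, -1, -1, 0, 4, 68]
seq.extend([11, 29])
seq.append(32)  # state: [-2, -1, -1, 0, 4, 68, 11, 29, 32]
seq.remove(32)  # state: [-2, -1, -1, 0, 4, 68, 11, 29]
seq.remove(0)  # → [-2, -1, -1, 4, 68, 11, 29]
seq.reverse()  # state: [29, 11, 68, 4, -1, -1, -2]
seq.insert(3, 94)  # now [29, 11, 68, 94, 4, -1, -1, -2]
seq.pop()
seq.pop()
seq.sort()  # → [-1, 4, 11, 29, 68, 94]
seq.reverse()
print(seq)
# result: [94, 68, 29, 11, 4, -1]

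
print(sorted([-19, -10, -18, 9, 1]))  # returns [-19, -18, -10, 1, 9]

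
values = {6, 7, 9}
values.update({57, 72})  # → {6, 7, 9, 57, 72}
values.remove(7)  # {6, 9, 57, 72}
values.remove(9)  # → {6, 57, 72}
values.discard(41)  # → {6, 57, 72}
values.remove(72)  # {6, 57}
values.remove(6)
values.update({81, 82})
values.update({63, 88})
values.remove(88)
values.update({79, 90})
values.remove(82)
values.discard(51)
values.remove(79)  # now {57, 63, 81, 90}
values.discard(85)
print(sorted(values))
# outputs [57, 63, 81, 90]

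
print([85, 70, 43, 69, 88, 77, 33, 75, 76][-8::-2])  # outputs [70]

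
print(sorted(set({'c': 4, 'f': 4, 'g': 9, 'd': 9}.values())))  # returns [4, 9]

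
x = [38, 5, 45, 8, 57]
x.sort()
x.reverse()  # [57, 45, 38, 8, 5]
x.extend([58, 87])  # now [57, 45, 38, 8, 5, 58, 87]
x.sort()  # [5, 8, 38, 45, 57, 58, 87]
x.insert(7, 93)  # [5, 8, 38, 45, 57, 58, 87, 93]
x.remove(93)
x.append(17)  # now [5, 8, 38, 45, 57, 58, 87, 17]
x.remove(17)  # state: [5, 8, 38, 45, 57, 58, 87]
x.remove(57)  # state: [5, 8, 38, 45, 58, 87]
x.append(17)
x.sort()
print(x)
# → [5, 8, 17, 38, 45, 58, 87]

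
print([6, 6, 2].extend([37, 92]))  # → None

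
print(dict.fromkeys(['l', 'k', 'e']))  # {'l': None, 'k': None, 'e': None}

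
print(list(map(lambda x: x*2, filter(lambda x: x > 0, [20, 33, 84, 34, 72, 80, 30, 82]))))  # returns [40, 66, 168, 68, 144, 160, 60, 164]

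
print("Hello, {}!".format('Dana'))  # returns Hello, Dana!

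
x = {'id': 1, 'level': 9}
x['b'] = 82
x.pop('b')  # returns 82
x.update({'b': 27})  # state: {'id': 1, 'level': 9, 'b': 27}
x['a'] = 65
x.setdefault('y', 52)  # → 52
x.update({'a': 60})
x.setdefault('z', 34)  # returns 34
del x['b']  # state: {'id': 1, 'level': 9, 'a': 60, 'y': 52, 'z': 34}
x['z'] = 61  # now {'id': 1, 'level': 9, 'a': 60, 'y': 52, 'z': 61}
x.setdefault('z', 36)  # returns 61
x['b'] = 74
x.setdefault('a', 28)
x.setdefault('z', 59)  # 61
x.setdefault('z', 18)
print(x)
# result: {'id': 1, 'level': 9, 'a': 60, 'y': 52, 'z': 61, 'b': 74}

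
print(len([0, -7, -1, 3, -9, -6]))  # 6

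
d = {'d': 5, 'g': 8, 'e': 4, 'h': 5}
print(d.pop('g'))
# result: 8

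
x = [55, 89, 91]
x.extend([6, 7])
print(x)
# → [55, 89, 91, 6, 7]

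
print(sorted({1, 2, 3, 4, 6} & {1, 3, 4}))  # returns [1, 3, 4]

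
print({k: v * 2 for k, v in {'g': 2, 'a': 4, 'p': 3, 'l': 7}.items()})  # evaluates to {'g': 4, 'a': 8, 'p': 6, 'l': 14}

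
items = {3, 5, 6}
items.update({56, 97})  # {3, 5, 6, 56, 97}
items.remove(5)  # {3, 6, 56, 97}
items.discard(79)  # {3, 6, 56, 97}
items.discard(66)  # {3, 6, 56, 97}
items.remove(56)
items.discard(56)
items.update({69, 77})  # {3, 6, 69, 77, 97}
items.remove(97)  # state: {3, 6, 69, 77}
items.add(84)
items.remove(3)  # {6, 69, 77, 84}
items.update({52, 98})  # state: {6, 52, 69, 77, 84, 98}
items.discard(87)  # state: {6, 52, 69, 77, 84, 98}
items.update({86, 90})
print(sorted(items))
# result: [6, 52, 69, 77, 84, 86, 90, 98]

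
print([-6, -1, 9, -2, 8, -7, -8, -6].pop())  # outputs -6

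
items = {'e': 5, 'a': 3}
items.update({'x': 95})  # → {'e': 5, 'a': 3, 'x': 95}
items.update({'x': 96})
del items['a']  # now {'e': 5, 'x': 96}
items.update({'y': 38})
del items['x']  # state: {'e': 5, 'y': 38}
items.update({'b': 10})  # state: {'e': 5, 'y': 38, 'b': 10}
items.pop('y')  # 38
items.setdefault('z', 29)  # 29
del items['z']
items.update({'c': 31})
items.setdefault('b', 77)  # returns 10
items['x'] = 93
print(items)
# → {'e': 5, 'b': 10, 'c': 31, 'x': 93}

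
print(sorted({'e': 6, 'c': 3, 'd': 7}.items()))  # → [('c', 3), ('d', 7), ('e', 6)]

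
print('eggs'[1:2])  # g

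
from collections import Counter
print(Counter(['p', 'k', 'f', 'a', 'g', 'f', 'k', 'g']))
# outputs Counter({'k': 2, 'f': 2, 'g': 2, 'p': 1, 'a': 1})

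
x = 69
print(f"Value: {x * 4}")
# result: Value: 276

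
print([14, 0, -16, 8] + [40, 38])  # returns [14, 0, -16, 8, 40, 38]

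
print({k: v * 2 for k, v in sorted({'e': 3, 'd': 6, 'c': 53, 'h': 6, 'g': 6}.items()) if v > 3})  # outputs {'c': 106, 'd': 12, 'g': 12, 'h': 12}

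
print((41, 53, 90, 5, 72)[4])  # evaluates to 72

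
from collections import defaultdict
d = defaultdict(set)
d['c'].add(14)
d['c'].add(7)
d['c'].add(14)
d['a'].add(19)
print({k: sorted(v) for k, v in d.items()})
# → {'c': [7, 14], 'a': [19]}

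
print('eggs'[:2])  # eg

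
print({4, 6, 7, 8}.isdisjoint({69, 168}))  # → True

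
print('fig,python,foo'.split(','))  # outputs ['fig', 'python', 'foo']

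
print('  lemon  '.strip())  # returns lemon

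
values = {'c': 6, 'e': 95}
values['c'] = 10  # {'c': 10, 'e': 95}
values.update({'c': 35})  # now {'c': 35, 'e': 95}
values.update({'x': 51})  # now {'c': 35, 'e': 95, 'x': 51}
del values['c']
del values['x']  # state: {'e': 95}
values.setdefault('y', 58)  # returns 58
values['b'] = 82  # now {'e': 95, 'y': 58, 'b': 82}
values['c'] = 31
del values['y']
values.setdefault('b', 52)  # 82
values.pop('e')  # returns 95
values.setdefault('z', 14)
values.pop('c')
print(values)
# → {'b': 82, 'z': 14}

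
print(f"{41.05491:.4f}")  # 41.0549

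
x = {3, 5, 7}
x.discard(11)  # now {3, 5, 7}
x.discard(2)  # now {3, 5, 7}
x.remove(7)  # {3, 5}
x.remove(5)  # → {3}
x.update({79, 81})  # {3, 79, 81}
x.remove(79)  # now {3, 81}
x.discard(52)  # {3, 81}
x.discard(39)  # {3, 81}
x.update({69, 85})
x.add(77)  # {3, 69, 77, 81, 85}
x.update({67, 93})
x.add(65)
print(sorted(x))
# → [3, 65, 67, 69, 77, 81, 85, 93]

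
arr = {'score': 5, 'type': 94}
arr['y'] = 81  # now {'score': 5, 'type': 94, 'y': 81}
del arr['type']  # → {'score': 5, 'y': 81}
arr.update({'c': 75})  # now {'score': 5, 'y': 81, 'c': 75}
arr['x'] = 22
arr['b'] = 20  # {'score': 5, 'y': 81, 'c': 75, 'x': 22, 'b': 20}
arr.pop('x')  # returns 22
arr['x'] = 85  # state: {'score': 5, 'y': 81, 'c': 75, 'b': 20, 'x': 85}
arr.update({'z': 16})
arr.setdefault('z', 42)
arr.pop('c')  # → 75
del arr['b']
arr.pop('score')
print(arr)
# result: {'y': 81, 'x': 85, 'z': 16}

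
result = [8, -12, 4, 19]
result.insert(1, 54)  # [8, 54, -12, 4, 19]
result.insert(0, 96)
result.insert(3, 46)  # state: [96, 8, 54, 46, -12, 4, 19]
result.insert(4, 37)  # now [96, 8, 54, 46, 37, -12, 4, 19]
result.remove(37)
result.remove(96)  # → [8, 54, 46, -12, 4, 19]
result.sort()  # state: [-12, 4, 8, 19, 46, 54]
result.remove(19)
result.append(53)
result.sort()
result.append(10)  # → [-12, 4, 8, 46, 53, 54, 10]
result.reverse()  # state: [10, 54, 53, 46, 8, 4, -12]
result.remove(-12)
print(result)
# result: [10, 54, 53, 46, 8, 4]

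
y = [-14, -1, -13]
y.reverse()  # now [-13, -1, -14]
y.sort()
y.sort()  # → [-14, -13, -1]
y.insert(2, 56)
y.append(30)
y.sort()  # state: [-14, -13, -1, 30, 56]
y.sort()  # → [-14, -13, -1, 30, 56]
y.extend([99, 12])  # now [-14, -13, -1, 30, 56, 99, 12]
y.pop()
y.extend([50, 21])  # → [-14, -13, -1, 30, 56, 99, 50, 21]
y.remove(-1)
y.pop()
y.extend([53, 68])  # [-14, -13, 30, 56, 99, 50, 53, 68]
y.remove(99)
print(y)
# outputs [-14, -13, 30, 56, 50, 53, 68]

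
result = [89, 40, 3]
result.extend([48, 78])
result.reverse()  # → [78, 48, 3, 40, 89]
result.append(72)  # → [78, 48, 3, 40, 89, 72]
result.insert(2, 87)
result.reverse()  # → [72, 89, 40, 3, 87, 48, 78]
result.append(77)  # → [72, 89, 40, 3, 87, 48, 78, 77]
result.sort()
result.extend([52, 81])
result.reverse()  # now [81, 52, 89, 87, 78, 77, 72, 48, 40, 3]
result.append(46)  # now [81, 52, 89, 87, 78, 77, 72, 48, 40, 3, 46]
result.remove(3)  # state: [81, 52, 89, 87, 78, 77, 72, 48, 40, 46]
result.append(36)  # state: [81, 52, 89, 87, 78, 77, 72, 48, 40, 46, 36]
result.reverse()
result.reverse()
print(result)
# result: [81, 52, 89, 87, 78, 77, 72, 48, 40, 46, 36]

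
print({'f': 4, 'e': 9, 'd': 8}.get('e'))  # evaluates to 9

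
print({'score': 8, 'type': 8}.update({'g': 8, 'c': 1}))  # None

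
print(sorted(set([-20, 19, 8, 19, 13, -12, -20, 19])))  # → [-20, -12, 8, 13, 19]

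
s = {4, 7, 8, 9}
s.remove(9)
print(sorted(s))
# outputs [4, 7, 8]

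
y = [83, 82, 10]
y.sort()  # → [10, 82, 83]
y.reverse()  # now [83, 82, 10]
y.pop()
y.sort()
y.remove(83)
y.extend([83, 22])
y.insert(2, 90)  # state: [82, 83, 90, 22]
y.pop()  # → 22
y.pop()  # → 90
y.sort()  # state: [82, 83]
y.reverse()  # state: [83, 82]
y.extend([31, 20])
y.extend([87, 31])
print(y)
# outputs [83, 82, 31, 20, 87, 31]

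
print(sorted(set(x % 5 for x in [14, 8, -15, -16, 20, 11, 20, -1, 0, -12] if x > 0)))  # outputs [0, 1, 3, 4]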